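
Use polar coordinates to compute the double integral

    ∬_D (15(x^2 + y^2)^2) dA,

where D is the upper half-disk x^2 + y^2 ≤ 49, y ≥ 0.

The region D is 0 ≤ r ≤ 7, 0 ≤ θ ≤ π in polar coordinates, where x = r cos(θ), y = r sin(θ), and dA = r dr dθ.

Under the substitution, the integrand becomes 15r^4, so

    ∬_D (15(x^2 + y^2)^2) dA = ∫_{0}^{π} ∫_{0}^{7} (15r^4) · r dr dθ.

Inner integral (in r): ∫_{0}^{7} (15r^4) · r dr = 588245/2.

Outer integral (in θ): ∫_{0}^{π} (588245/2) dθ = 588245π/2.

Therefore ∬_D (15(x^2 + y^2)^2) dA = 588245π/2.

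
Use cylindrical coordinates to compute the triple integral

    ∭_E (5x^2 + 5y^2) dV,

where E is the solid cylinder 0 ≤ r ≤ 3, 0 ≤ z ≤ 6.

In cylindrical coordinates, x = r cos(θ), y = r sin(θ), z = z, and dV = r dr dθ dz.

The integrand becomes 5r^2, so

    ∭_E (5x^2 + 5y^2) dV = ∫_{0}^{2π} ∫_{0}^{3} ∫_{0}^{6} (5r^2) · r dz dr dθ.

Inner (z): 30r^3.
Middle (r from 0 to 3): 1215/2.
Outer (θ): 1215π.

Therefore the triple integral equals 1215π.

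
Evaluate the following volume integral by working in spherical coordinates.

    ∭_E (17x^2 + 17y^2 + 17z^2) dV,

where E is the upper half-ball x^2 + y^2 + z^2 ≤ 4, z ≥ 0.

In spherical coordinates, x = ρ sin(φ) cos(θ), y = ρ sin(φ) sin(θ), z = ρ cos(φ), and dV = ρ^2 sin(φ) dρ dφ dθ.

The integrand becomes 17ρ^2, so

    ∭_E (17x^2 + 17y^2 + 17z^2) dV = ∫_{0}^{2π} ∫_{0}^{π/2} ∫_{0}^{2} (17ρ^2) · ρ^2 sin(φ) dρ dφ dθ.

Inner (ρ): 544sin(φ)/5.
Middle (φ): 544/5.
Outer (θ): 1088π/5.

Therefore the triple integral equals 1088π/5.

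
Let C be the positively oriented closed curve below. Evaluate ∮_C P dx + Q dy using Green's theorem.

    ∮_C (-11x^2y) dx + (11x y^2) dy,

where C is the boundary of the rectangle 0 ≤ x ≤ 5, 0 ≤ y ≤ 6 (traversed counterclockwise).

Green's theorem converts the closed line integral into a double integral over the enclosed region D:

    ∮_C P dx + Q dy = ∬_D (∂Q/∂x - ∂P/∂y) dA.

Here P = -11x^2y, Q = 11x y^2, so

    ∂Q/∂x = 11y^2,    ∂P/∂y = -11x^2,
    ∂Q/∂x - ∂P/∂y = 11x^2 + 11y^2.

D is the region 0 ≤ x ≤ 5, 0 ≤ y ≤ 6. Evaluating the double integral:

    ∬_D (11x^2 + 11y^2) dA = ∫_0^{5} ∫_0^{6} (11x^2 + 11y^2) dy dx.

Inner (y from 0 to 6): 66x^2 + 792.
Outer (x from 0 to 5): 6710.

Therefore ∮_C P dx + Q dy = 6710.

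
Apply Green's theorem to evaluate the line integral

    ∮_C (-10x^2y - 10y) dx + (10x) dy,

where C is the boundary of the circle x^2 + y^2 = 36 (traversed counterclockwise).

Green's theorem converts the closed line integral into a double integral over the enclosed region D:

    ∮_C P dx + Q dy = ∬_D (∂Q/∂x - ∂P/∂y) dA.

Here P = -10x^2y - 10y, Q = 10x, so

    ∂Q/∂x = 10,    ∂P/∂y = -10x^2 - 10,
    ∂Q/∂x - ∂P/∂y = 10x^2 + 20.

D is the region x^2 + y^2 ≤ 36. Evaluating the double integral:

In polar coordinates (x = r cos θ, y = r sin θ, dA = r dr dθ) the integrand becomes 10r^2cos(θ)^2 + 20, so

    ∬_D (10x^2 + 20) dA = ∫_0^{2π} ∫_0^{6} (10r^2cos(θ)^2 + 20) · r dr dθ.

Inner (r from 0 to 6): 3240cos(θ)^2 + 360.
Outer (θ from 0 to 2π): 3960π.

Therefore ∮_C P dx + Q dy = 3960π.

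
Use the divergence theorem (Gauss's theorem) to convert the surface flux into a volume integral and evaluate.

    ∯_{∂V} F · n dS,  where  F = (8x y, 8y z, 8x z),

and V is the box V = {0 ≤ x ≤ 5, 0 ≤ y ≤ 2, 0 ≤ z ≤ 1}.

By the divergence theorem,

    ∯_{∂V} F · n dS = ∭_V (∇ · F) dV.

Compute the divergence:
    ∇ · F = ∂F_x/∂x + ∂F_y/∂y + ∂F_z/∂z = 8y + 8z + 8x = 8x + 8y + 8z.

V is a rectangular box, so dV = dx dy dz with 0 ≤ x ≤ 5, 0 ≤ y ≤ 2, 0 ≤ z ≤ 1.

Integrate (8x + 8y + 8z) over V as an iterated integral:

    ∭_V (∇·F) dV = ∫_0^{5} ∫_0^{2} ∫_0^{1} (8x + 8y + 8z) dz dy dx.

Inner (z from 0 to 1): 8x + 8y + 4.
Middle (y from 0 to 2): 16x + 24.
Outer (x from 0 to 5): 320.

Therefore ∯_{∂V} F · n dS = 320.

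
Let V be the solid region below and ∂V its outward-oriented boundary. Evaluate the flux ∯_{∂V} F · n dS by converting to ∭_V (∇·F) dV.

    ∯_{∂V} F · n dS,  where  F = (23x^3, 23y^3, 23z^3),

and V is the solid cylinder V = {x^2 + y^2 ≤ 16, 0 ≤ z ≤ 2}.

By the divergence theorem,

    ∯_{∂V} F · n dS = ∭_V (∇ · F) dV.

Compute the divergence:
    ∇ · F = ∂F_x/∂x + ∂F_y/∂y + ∂F_z/∂z = 69x^2 + 69y^2 + 69z^2.

In cylindrical coordinates, x = r cos(θ), y = r sin(θ), z = z, dV = r dr dθ dz, with 0 ≤ r ≤ 4, 0 ≤ θ ≤ 2π, 0 ≤ z ≤ 2.

The integrand, after substitution and multiplying by the volume element, becomes (69r^2 + 69z^2) · r, so

    ∭_V (∇·F) dV = ∫_0^{2π} ∫_0^{4} ∫_0^{2} (69r^2 + 69z^2) · r dz dr dθ.

Inner (z from 0 to 2): 138r^3 + 184r.
Middle (r from 0 to 4): 10304.
Outer (θ from 0 to 2π): 20608π.

Therefore ∯_{∂V} F · n dS = 20608π.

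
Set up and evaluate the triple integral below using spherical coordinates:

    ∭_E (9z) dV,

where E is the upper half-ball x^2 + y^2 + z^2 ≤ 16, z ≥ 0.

In spherical coordinates, x = ρ sin(φ) cos(θ), y = ρ sin(φ) sin(θ), z = ρ cos(φ), and dV = ρ^2 sin(φ) dρ dφ dθ.

The integrand becomes 9ρ cos(φ), so

    ∭_E (9z) dV = ∫_{0}^{2π} ∫_{0}^{π/2} ∫_{0}^{4} (9ρ cos(φ)) · ρ^2 sin(φ) dρ dφ dθ.

Inner (ρ): 288sin(2φ).
Middle (φ): 288.
Outer (θ): 576π.

Therefore the triple integral equals 576π.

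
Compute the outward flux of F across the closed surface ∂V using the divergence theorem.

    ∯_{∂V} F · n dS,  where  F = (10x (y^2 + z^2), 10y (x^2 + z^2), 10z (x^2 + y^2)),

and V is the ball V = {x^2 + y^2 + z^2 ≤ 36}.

By the divergence theorem,

    ∯_{∂V} F · n dS = ∭_V (∇ · F) dV.

Compute the divergence:
    ∇ · F = ∂F_x/∂x + ∂F_y/∂y + ∂F_z/∂z = 10y^2 + 10z^2 + 10x^2 + 10z^2 + 10x^2 + 10y^2 = 20x^2 + 20y^2 + 20z^2.

In spherical coordinates, x = ρ sin(φ) cos(θ), y = ρ sin(φ) sin(θ), z = ρ cos(φ), dV = ρ^2 sin(φ) dρ dφ dθ, with 0 ≤ ρ ≤ 6, 0 ≤ φ ≤ π, 0 ≤ θ ≤ 2π.

The integrand, after substitution and multiplying by the volume element, becomes (20ρ^2) · ρ^2 sin(φ), so

    ∭_V (∇·F) dV = ∫_0^{2π} ∫_0^{π} ∫_0^{6} (20ρ^2) · ρ^2 sin(φ) dρ dφ dθ.

Inner (ρ from 0 to 6): 31104sin(φ).
Middle (φ from 0 to π): 62208.
Outer (θ from 0 to 2π): 124416π.

Therefore ∯_{∂V} F · n dS = 124416π.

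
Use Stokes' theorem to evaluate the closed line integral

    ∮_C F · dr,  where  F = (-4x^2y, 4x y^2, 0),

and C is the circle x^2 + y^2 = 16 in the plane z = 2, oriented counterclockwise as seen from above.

Let S be the flat disk x^2 + y^2 ≤ 16 in the plane z = 2, with upward unit normal n̂ = ẑ. By Stokes' theorem,

    ∮_C F · dr = ∬_S (∇ × F) · n̂ dS = ∬_D (curl F)_z dA,

where D is the disk x^2 + y^2 ≤ 16.

Compute the curl of F = (-4x^2y, 4x y^2, 0):
    (∇ × F)_x = ∂F_z/∂y - ∂F_y/∂z = 0,
    (∇ × F)_y = ∂F_x/∂z - ∂F_z/∂x = 0,
    (∇ × F)_z = ∂F_y/∂x - ∂F_x/∂y = 4x^2 + 4y^2.

On z = 2, (curl F)_z = 4x^2 + 4y^2.

Convert to polar (x = r cos θ, y = r sin θ, dA = r dr dθ); the integrand becomes 4r^2, so

    ∬_D (curl F)_z dA = ∫_0^{2π} ∫_0^{4} (4r^2) · r dr dθ.

Inner (r from 0 to 4): 256.
Outer (θ from 0 to 2π): 512π.

Therefore ∮_C F · dr = 512π.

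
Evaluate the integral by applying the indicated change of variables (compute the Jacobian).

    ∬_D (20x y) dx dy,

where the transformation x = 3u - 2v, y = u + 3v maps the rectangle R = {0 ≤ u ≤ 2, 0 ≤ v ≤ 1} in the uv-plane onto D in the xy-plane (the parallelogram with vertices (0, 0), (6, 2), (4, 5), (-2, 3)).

Compute the Jacobian determinant of (x, y) with respect to (u, v):

    ∂(x,y)/∂(u,v) = | 3  -2 | = (3)(3) - (-2)(1) = 11.
                   | 1  3 |

Its absolute value is |J| = 11 (the area scaling factor).

Substituting x = 3u - 2v, y = u + 3v into the integrand,

    20x y → 60u^2 + 140u v - 120v^2,

so the integral becomes

    ∬_R (60u^2 + 140u v - 120v^2) · |J| du dv = ∫_0^2 ∫_0^1 (660u^2 + 1540u v - 1320v^2) dv du.

Inner (v): 660u^2 + 770u - 440.
Outer (u): 2420.

Therefore ∬_D (20x y) dx dy = 2420.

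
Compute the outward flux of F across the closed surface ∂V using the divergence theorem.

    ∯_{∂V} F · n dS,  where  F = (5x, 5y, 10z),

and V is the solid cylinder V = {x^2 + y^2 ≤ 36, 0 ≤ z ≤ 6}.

By the divergence theorem,

    ∯_{∂V} F · n dS = ∭_V (∇ · F) dV.

Compute the divergence:
    ∇ · F = ∂F_x/∂x + ∂F_y/∂y + ∂F_z/∂z = 5 + 5 + 10 = 20.

In cylindrical coordinates, x = r cos(θ), y = r sin(θ), z = z, dV = r dr dθ dz, with 0 ≤ r ≤ 6, 0 ≤ θ ≤ 2π, 0 ≤ z ≤ 6.

The integrand, after substitution and multiplying by the volume element, becomes (20) · r, so

    ∭_V (∇·F) dV = ∫_0^{2π} ∫_0^{6} ∫_0^{6} (20) · r dz dr dθ.

Inner (z from 0 to 6): 120r.
Middle (r from 0 to 6): 2160.
Outer (θ from 0 to 2π): 4320π.

Therefore ∯_{∂V} F · n dS = 4320π.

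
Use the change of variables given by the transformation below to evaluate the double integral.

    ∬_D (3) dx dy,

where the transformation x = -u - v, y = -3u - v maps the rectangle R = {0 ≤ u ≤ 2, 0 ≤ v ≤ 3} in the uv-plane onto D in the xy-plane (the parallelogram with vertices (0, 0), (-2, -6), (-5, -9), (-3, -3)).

Compute the Jacobian determinant of (x, y) with respect to (u, v):

    ∂(x,y)/∂(u,v) = | -1  -1 | = (-1)(-1) - (-1)(-3) = -2.
                   | -3  -1 |

Its absolute value is |J| = 2 (the area scaling factor).

Substituting x = -u - v, y = -3u - v into the integrand,

    3 → 3,

so the integral becomes

    ∬_R (3) · |J| du dv = ∫_0^2 ∫_0^3 (6) dv du.

Inner (v): 18.
Outer (u): 36.

Therefore ∬_D (3) dx dy = 36.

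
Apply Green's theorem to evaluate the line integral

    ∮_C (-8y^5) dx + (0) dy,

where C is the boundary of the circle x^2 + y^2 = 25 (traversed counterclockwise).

Green's theorem converts the closed line integral into a double integral over the enclosed region D:

    ∮_C P dx + Q dy = ∬_D (∂Q/∂x - ∂P/∂y) dA.

Here P = -8y^5, Q = 0, so

    ∂Q/∂x = 0,    ∂P/∂y = -40y^4,
    ∂Q/∂x - ∂P/∂y = 40y^4.

D is the region x^2 + y^2 ≤ 25. Evaluating the double integral:

In polar coordinates (x = r cos θ, y = r sin θ, dA = r dr dθ) the integrand becomes 40r^4sin(θ)^4, so

    ∬_D (40y^4) dA = ∫_0^{2π} ∫_0^{5} (40r^4sin(θ)^4) · r dr dθ.

Inner (r from 0 to 5): 312500sin(θ)^4/3.
Outer (θ from 0 to 2π): 78125π.

Therefore ∮_C P dx + Q dy = 78125π.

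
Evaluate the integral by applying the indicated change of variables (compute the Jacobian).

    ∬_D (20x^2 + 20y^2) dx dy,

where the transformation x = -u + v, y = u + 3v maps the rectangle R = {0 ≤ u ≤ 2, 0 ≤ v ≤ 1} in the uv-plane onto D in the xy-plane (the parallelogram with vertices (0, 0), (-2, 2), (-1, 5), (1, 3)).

Compute the Jacobian determinant of (x, y) with respect to (u, v):

    ∂(x,y)/∂(u,v) = | -1  1 | = (-1)(3) - (1)(1) = -4.
                   | 1  3 |

Its absolute value is |J| = 4 (the area scaling factor).

Substituting x = -u + v, y = u + 3v into the integrand,

    20x^2 + 20y^2 → 40u^2 + 80u v + 200v^2,

so the integral becomes

    ∬_R (40u^2 + 80u v + 200v^2) · |J| du dv = ∫_0^2 ∫_0^1 (160u^2 + 320u v + 800v^2) dv du.

Inner (v): 160u^2 + 160u + 800/3.
Outer (u): 1280.

Therefore ∬_D (20x^2 + 20y^2) dx dy = 1280.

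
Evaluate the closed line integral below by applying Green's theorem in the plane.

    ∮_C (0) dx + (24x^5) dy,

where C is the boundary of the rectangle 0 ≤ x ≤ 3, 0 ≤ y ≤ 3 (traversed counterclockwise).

Green's theorem converts the closed line integral into a double integral over the enclosed region D:

    ∮_C P dx + Q dy = ∬_D (∂Q/∂x - ∂P/∂y) dA.

Here P = 0, Q = 24x^5, so

    ∂Q/∂x = 120x^4,    ∂P/∂y = 0,
    ∂Q/∂x - ∂P/∂y = 120x^4.

D is the region 0 ≤ x ≤ 3, 0 ≤ y ≤ 3. Evaluating the double integral:

    ∬_D (120x^4) dA = ∫_0^{3} ∫_0^{3} (120x^4) dy dx.

Inner (y from 0 to 3): 360x^4.
Outer (x from 0 to 3): 17496.

Therefore ∮_C P dx + Q dy = 17496.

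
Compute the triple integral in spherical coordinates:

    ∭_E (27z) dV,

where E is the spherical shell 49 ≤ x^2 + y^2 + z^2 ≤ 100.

In spherical coordinates, x = ρ sin(φ) cos(θ), y = ρ sin(φ) sin(θ), z = ρ cos(φ), and dV = ρ^2 sin(φ) dρ dφ dθ.

The integrand becomes 27ρ cos(φ), so

    ∭_E (27z) dV = ∫_{0}^{2π} ∫_{0}^{π} ∫_{7}^{10} (27ρ cos(φ)) · ρ^2 sin(φ) dρ dφ dθ.

Inner (ρ): 205173sin(2φ)/8.
Middle (φ): 0.
Outer (θ): 0.

Therefore the triple integral equals 0.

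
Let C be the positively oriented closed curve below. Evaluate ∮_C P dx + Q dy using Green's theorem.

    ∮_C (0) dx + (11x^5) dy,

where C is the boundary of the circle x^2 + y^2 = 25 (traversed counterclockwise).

Green's theorem converts the closed line integral into a double integral over the enclosed region D:

    ∮_C P dx + Q dy = ∬_D (∂Q/∂x - ∂P/∂y) dA.

Here P = 0, Q = 11x^5, so

    ∂Q/∂x = 55x^4,    ∂P/∂y = 0,
    ∂Q/∂x - ∂P/∂y = 55x^4.

D is the region x^2 + y^2 ≤ 25. Evaluating the double integral:

In polar coordinates (x = r cos θ, y = r sin θ, dA = r dr dθ) the integrand becomes 55r^4cos(θ)^4, so

    ∬_D (55x^4) dA = ∫_0^{2π} ∫_0^{5} (55r^4cos(θ)^4) · r dr dθ.

Inner (r from 0 to 5): 859375cos(θ)^4/6.
Outer (θ from 0 to 2π): 859375π/8.

Therefore ∮_C P dx + Q dy = 859375π/8.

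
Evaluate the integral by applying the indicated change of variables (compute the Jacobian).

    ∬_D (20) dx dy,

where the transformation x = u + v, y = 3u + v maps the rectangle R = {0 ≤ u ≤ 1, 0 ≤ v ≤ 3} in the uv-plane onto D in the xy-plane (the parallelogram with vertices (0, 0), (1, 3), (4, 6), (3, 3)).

Compute the Jacobian determinant of (x, y) with respect to (u, v):

    ∂(x,y)/∂(u,v) = | 1  1 | = (1)(1) - (1)(3) = -2.
                   | 3  1 |

Its absolute value is |J| = 2 (the area scaling factor).

Substituting x = u + v, y = 3u + v into the integrand,

    20 → 20,

so the integral becomes

    ∬_R (20) · |J| du dv = ∫_0^1 ∫_0^3 (40) dv du.

Inner (v): 120.
Outer (u): 120.

Therefore ∬_D (20) dx dy = 120.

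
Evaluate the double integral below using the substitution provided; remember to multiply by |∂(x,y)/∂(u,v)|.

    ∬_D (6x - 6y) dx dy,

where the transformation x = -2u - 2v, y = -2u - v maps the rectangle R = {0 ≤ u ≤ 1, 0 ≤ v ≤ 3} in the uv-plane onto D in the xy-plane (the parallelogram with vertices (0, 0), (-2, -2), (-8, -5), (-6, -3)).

Compute the Jacobian determinant of (x, y) with respect to (u, v):

    ∂(x,y)/∂(u,v) = | -2  -2 | = (-2)(-1) - (-2)(-2) = -2.
                   | -2  -1 |

Its absolute value is |J| = 2 (the area scaling factor).

Substituting x = -2u - 2v, y = -2u - v into the integrand,

    6x - 6y → -6v,

so the integral becomes

    ∬_R (-6v) · |J| du dv = ∫_0^1 ∫_0^3 (-12v) dv du.

Inner (v): -54.
Outer (u): -54.

Therefore ∬_D (6x - 6y) dx dy = -54.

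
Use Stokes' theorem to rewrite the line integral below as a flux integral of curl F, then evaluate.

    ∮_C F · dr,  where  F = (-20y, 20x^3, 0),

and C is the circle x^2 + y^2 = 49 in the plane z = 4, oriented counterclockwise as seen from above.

Let S be the flat disk x^2 + y^2 ≤ 49 in the plane z = 4, with upward unit normal n̂ = ẑ. By Stokes' theorem,

    ∮_C F · dr = ∬_S (∇ × F) · n̂ dS = ∬_D (curl F)_z dA,

where D is the disk x^2 + y^2 ≤ 49.

Compute the curl of F = (-20y, 20x^3, 0):
    (∇ × F)_x = ∂F_z/∂y - ∂F_y/∂z = 0,
    (∇ × F)_y = ∂F_x/∂z - ∂F_z/∂x = 0,
    (∇ × F)_z = ∂F_y/∂x - ∂F_x/∂y = 60x^2 + 20.

On z = 4, (curl F)_z = 60x^2 + 20.

Convert to polar (x = r cos θ, y = r sin θ, dA = r dr dθ); the integrand becomes 60r^2cos(θ)^2 + 20, so

    ∬_D (curl F)_z dA = ∫_0^{2π} ∫_0^{7} (60r^2cos(θ)^2 + 20) · r dr dθ.

Inner (r from 0 to 7): 36015cos(θ)^2 + 490.
Outer (θ from 0 to 2π): 36995π.

Therefore ∮_C F · dr = 36995π.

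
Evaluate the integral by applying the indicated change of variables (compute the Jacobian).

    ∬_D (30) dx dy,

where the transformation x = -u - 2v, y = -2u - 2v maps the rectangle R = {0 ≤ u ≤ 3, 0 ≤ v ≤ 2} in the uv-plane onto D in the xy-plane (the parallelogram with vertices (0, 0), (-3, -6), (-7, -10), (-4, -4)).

Compute the Jacobian determinant of (x, y) with respect to (u, v):

    ∂(x,y)/∂(u,v) = | -1  -2 | = (-1)(-2) - (-2)(-2) = -2.
                   | -2  -2 |

Its absolute value is |J| = 2 (the area scaling factor).

Substituting x = -u - 2v, y = -2u - 2v into the integrand,

    30 → 30,

so the integral becomes

    ∬_R (30) · |J| du dv = ∫_0^3 ∫_0^2 (60) dv du.

Inner (v): 120.
Outer (u): 360.

Therefore ∬_D (30) dx dy = 360.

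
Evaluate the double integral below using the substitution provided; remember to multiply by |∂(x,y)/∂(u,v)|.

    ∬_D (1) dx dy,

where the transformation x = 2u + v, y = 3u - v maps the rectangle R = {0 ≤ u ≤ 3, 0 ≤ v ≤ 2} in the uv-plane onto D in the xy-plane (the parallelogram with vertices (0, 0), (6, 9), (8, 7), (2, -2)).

Compute the Jacobian determinant of (x, y) with respect to (u, v):

    ∂(x,y)/∂(u,v) = | 2  1 | = (2)(-1) - (1)(3) = -5.
                   | 3  -1 |

Its absolute value is |J| = 5 (the area scaling factor).

Substituting x = 2u + v, y = 3u - v into the integrand,

    1 → 1,

so the integral becomes

    ∬_R (1) · |J| du dv = ∫_0^3 ∫_0^2 (5) dv du.

Inner (v): 10.
Outer (u): 30.

Therefore ∬_D (1) dx dy = 30.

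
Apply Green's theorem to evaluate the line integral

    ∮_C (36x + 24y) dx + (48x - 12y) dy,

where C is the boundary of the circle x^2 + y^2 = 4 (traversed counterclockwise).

Green's theorem converts the closed line integral into a double integral over the enclosed region D:

    ∮_C P dx + Q dy = ∬_D (∂Q/∂x - ∂P/∂y) dA.

Here P = 36x + 24y, Q = 48x - 12y, so

    ∂Q/∂x = 48,    ∂P/∂y = 24,
    ∂Q/∂x - ∂P/∂y = 24.

D is the region x^2 + y^2 ≤ 4. Evaluating the double integral:

In polar coordinates (x = r cos θ, y = r sin θ, dA = r dr dθ) the integrand becomes 24, so

    ∬_D (24) dA = ∫_0^{2π} ∫_0^{2} (24) · r dr dθ.

Inner (r from 0 to 2): 48.
Outer (θ from 0 to 2π): 96π.

Therefore ∮_C P dx + Q dy = 96π.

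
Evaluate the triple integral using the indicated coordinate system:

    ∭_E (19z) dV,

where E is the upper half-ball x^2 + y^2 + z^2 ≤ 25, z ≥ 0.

In spherical coordinates, x = ρ sin(φ) cos(θ), y = ρ sin(φ) sin(θ), z = ρ cos(φ), and dV = ρ^2 sin(φ) dρ dφ dθ.

The integrand becomes 19ρ cos(φ), so

    ∭_E (19z) dV = ∫_{0}^{2π} ∫_{0}^{π/2} ∫_{0}^{5} (19ρ cos(φ)) · ρ^2 sin(φ) dρ dφ dθ.

Inner (ρ): 11875sin(2φ)/8.
Middle (φ): 11875/8.
Outer (θ): 11875π/4.

Therefore the triple integral equals 11875π/4.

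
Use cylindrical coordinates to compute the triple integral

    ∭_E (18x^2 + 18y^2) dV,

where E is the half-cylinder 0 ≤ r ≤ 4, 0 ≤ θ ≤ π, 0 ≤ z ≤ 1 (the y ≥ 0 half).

In cylindrical coordinates, x = r cos(θ), y = r sin(θ), z = z, and dV = r dr dθ dz.

The integrand becomes 18r^2, so

    ∭_E (18x^2 + 18y^2) dV = ∫_{0}^{π} ∫_{0}^{4} ∫_{0}^{1} (18r^2) · r dz dr dθ.

Inner (z): 18r^3.
Middle (r from 0 to 4): 1152.
Outer (θ): 1152π.

Therefore the triple integral equals 1152π.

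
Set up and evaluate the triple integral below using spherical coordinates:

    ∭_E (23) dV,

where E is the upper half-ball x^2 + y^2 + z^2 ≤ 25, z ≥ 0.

In spherical coordinates, x = ρ sin(φ) cos(θ), y = ρ sin(φ) sin(θ), z = ρ cos(φ), and dV = ρ^2 sin(φ) dρ dφ dθ.

The integrand becomes 23, so

    ∭_E (23) dV = ∫_{0}^{2π} ∫_{0}^{π/2} ∫_{0}^{5} (23) · ρ^2 sin(φ) dρ dφ dθ.

Inner (ρ): 2875sin(φ)/3.
Middle (φ): 2875/3.
Outer (θ): 5750π/3.

Therefore the triple integral equals 5750π/3.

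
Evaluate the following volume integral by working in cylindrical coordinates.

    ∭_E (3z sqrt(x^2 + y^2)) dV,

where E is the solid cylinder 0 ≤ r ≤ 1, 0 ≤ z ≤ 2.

In cylindrical coordinates, x = r cos(θ), y = r sin(θ), z = z, and dV = r dr dθ dz.

The integrand becomes 3r z, so

    ∭_E (3z sqrt(x^2 + y^2)) dV = ∫_{0}^{2π} ∫_{0}^{1} ∫_{0}^{2} (3r z) · r dz dr dθ.

Inner (z): 6r^2.
Middle (r from 0 to 1): 2.
Outer (θ): 4π.

Therefore the triple integral equals 4π.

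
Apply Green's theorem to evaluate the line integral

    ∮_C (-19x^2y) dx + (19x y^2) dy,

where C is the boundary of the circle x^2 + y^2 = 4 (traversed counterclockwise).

Green's theorem converts the closed line integral into a double integral over the enclosed region D:

    ∮_C P dx + Q dy = ∬_D (∂Q/∂x - ∂P/∂y) dA.

Here P = -19x^2y, Q = 19x y^2, so

    ∂Q/∂x = 19y^2,    ∂P/∂y = -19x^2,
    ∂Q/∂x - ∂P/∂y = 19x^2 + 19y^2.

D is the region x^2 + y^2 ≤ 4. Evaluating the double integral:

In polar coordinates (x = r cos θ, y = r sin θ, dA = r dr dθ) the integrand becomes 19r^2, so

    ∬_D (19x^2 + 19y^2) dA = ∫_0^{2π} ∫_0^{2} (19r^2) · r dr dθ.

Inner (r from 0 to 2): 76.
Outer (θ from 0 to 2π): 152π.

Therefore ∮_C P dx + Q dy = 152π.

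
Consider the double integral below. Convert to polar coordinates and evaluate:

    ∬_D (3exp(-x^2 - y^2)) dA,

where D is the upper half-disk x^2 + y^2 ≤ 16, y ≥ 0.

The region D is 0 ≤ r ≤ 4, 0 ≤ θ ≤ π in polar coordinates, where x = r cos(θ), y = r sin(θ), and dA = r dr dθ.

Under the substitution, the integrand becomes 3exp(-r^2), so

    ∬_D (3exp(-x^2 - y^2)) dA = ∫_{0}^{π} ∫_{0}^{4} (3exp(-r^2)) · r dr dθ.

Inner integral (in r): ∫_{0}^{4} (3exp(-r^2)) · r dr = 3/2 - 3exp(-16)/2.

Outer integral (in θ): ∫_{0}^{π} (3/2 - 3exp(-16)/2) dθ = -3π (1 - exp(16))exp(-16)/2.

Therefore ∬_D (3exp(-x^2 - y^2)) dA = -3π (1 - exp(16))exp(-16)/2.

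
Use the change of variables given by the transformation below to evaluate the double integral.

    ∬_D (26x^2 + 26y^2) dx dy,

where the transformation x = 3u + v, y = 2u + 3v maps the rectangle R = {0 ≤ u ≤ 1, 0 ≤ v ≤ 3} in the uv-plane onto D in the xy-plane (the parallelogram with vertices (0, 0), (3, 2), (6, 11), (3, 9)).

Compute the Jacobian determinant of (x, y) with respect to (u, v):

    ∂(x,y)/∂(u,v) = | 3  1 | = (3)(3) - (1)(2) = 7.
                   | 2  3 |

Its absolute value is |J| = 7 (the area scaling factor).

Substituting x = 3u + v, y = 2u + 3v into the integrand,

    26x^2 + 26y^2 → 338u^2 + 468u v + 260v^2,

so the integral becomes

    ∬_R (338u^2 + 468u v + 260v^2) · |J| du dv = ∫_0^1 ∫_0^3 (2366u^2 + 3276u v + 1820v^2) dv du.

Inner (v): 7098u^2 + 14742u + 16380.
Outer (u): 26117.

Therefore ∬_D (26x^2 + 26y^2) dx dy = 26117.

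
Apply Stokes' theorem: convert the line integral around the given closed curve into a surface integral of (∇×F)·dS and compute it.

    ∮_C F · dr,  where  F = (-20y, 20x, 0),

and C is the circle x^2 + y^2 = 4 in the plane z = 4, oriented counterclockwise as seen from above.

Let S be the flat disk x^2 + y^2 ≤ 4 in the plane z = 4, with upward unit normal n̂ = ẑ. By Stokes' theorem,

    ∮_C F · dr = ∬_S (∇ × F) · n̂ dS = ∬_D (curl F)_z dA,

where D is the disk x^2 + y^2 ≤ 4.

Compute the curl of F = (-20y, 20x, 0):
    (∇ × F)_x = ∂F_z/∂y - ∂F_y/∂z = 0,
    (∇ × F)_y = ∂F_x/∂z - ∂F_z/∂x = 0,
    (∇ × F)_z = ∂F_y/∂x - ∂F_x/∂y = 40.

On z = 4, (curl F)_z = 40.

Convert to polar (x = r cos θ, y = r sin θ, dA = r dr dθ); the integrand becomes 40, so

    ∬_D (curl F)_z dA = ∫_0^{2π} ∫_0^{2} (40) · r dr dθ.

Inner (r from 0 to 2): 80.
Outer (θ from 0 to 2π): 160π.

Therefore ∮_C F · dr = 160π.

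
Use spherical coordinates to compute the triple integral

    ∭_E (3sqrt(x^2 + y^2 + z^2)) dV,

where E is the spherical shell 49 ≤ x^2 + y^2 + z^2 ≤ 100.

In spherical coordinates, x = ρ sin(φ) cos(θ), y = ρ sin(φ) sin(θ), z = ρ cos(φ), and dV = ρ^2 sin(φ) dρ dφ dθ.

The integrand becomes 3ρ, so

    ∭_E (3sqrt(x^2 + y^2 + z^2)) dV = ∫_{0}^{2π} ∫_{0}^{π} ∫_{7}^{10} (3ρ) · ρ^2 sin(φ) dρ dφ dθ.

Inner (ρ): 22797sin(φ)/4.
Middle (φ): 22797/2.
Outer (θ): 22797π.

Therefore the triple integral equals 22797π.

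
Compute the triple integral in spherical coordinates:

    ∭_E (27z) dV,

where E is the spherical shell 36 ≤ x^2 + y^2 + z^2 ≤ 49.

In spherical coordinates, x = ρ sin(φ) cos(θ), y = ρ sin(φ) sin(θ), z = ρ cos(φ), and dV = ρ^2 sin(φ) dρ dφ dθ.

The integrand becomes 27ρ cos(φ), so

    ∭_E (27z) dV = ∫_{0}^{2π} ∫_{0}^{π} ∫_{6}^{7} (27ρ cos(φ)) · ρ^2 sin(φ) dρ dφ dθ.

Inner (ρ): 29835sin(2φ)/8.
Middle (φ): 0.
Outer (θ): 0.

Therefore the triple integral equals 0.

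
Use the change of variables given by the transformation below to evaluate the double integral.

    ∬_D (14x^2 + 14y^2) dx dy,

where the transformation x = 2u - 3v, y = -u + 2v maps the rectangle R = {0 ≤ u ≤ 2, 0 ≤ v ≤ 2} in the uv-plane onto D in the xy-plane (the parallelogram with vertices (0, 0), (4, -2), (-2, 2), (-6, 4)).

Compute the Jacobian determinant of (x, y) with respect to (u, v):

    ∂(x,y)/∂(u,v) = | 2  -3 | = (2)(2) - (-3)(-1) = 1.
                   | -1  2 |

Its absolute value is |J| = 1 (the area scaling factor).

Substituting x = 2u - 3v, y = -u + 2v into the integrand,

    14x^2 + 14y^2 → 70u^2 - 224u v + 182v^2,

so the integral becomes

    ∬_R (70u^2 - 224u v + 182v^2) · |J| du dv = ∫_0^2 ∫_0^2 (70u^2 - 224u v + 182v^2) dv du.

Inner (v): 140u^2 - 448u + 1456/3.
Outer (u): 448.

Therefore ∬_D (14x^2 + 14y^2) dx dy = 448.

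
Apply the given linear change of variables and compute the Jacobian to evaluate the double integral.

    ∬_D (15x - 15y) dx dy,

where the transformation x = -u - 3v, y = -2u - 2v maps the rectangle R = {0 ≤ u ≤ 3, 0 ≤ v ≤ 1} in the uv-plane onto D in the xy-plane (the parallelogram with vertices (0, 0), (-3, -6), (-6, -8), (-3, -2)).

Compute the Jacobian determinant of (x, y) with respect to (u, v):

    ∂(x,y)/∂(u,v) = | -1  -3 | = (-1)(-2) - (-3)(-2) = -4.
                   | -2  -2 |

Its absolute value is |J| = 4 (the area scaling factor).

Substituting x = -u - 3v, y = -2u - 2v into the integrand,

    15x - 15y → 15u - 15v,

so the integral becomes

    ∬_R (15u - 15v) · |J| du dv = ∫_0^3 ∫_0^1 (60u - 60v) dv du.

Inner (v): 60u - 30.
Outer (u): 180.

Therefore ∬_D (15x - 15y) dx dy = 180.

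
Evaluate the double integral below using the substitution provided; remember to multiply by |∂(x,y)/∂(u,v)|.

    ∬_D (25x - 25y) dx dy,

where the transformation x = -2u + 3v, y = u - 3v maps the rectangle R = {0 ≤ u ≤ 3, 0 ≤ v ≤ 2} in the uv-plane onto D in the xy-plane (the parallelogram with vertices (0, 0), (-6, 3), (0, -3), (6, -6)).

Compute the Jacobian determinant of (x, y) with respect to (u, v):

    ∂(x,y)/∂(u,v) = | -2  3 | = (-2)(-3) - (3)(1) = 3.
                   | 1  -3 |

Its absolute value is |J| = 3 (the area scaling factor).

Substituting x = -2u + 3v, y = u - 3v into the integrand,

    25x - 25y → -75u + 150v,

so the integral becomes

    ∬_R (-75u + 150v) · |J| du dv = ∫_0^3 ∫_0^2 (-225u + 450v) dv du.

Inner (v): 900 - 450u.
Outer (u): 675.

Therefore ∬_D (25x - 25y) dx dy = 675.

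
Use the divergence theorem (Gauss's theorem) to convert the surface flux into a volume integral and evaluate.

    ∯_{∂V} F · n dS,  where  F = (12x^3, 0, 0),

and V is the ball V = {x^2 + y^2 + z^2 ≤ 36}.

By the divergence theorem,

    ∯_{∂V} F · n dS = ∭_V (∇ · F) dV.

Compute the divergence:
    ∇ · F = ∂F_x/∂x + ∂F_y/∂y + ∂F_z/∂z = 36x^2 + 0 + 0 = 36x^2.

In spherical coordinates, x = ρ sin(φ) cos(θ), y = ρ sin(φ) sin(θ), z = ρ cos(φ), dV = ρ^2 sin(φ) dρ dφ dθ, with 0 ≤ ρ ≤ 6, 0 ≤ φ ≤ π, 0 ≤ θ ≤ 2π.

The integrand, after substitution and multiplying by the volume element, becomes (36ρ^2sin(φ)^2cos(θ)^2) · ρ^2 sin(φ), so

    ∭_V (∇·F) dV = ∫_0^{2π} ∫_0^{π} ∫_0^{6} (36ρ^2sin(φ)^2cos(θ)^2) · ρ^2 sin(φ) dρ dφ dθ.

Inner (ρ from 0 to 6): 279936sin(φ)^3cos(θ)^2/5.
Middle (φ from 0 to π): 373248cos(θ)^2/5.
Outer (θ from 0 to 2π): 373248π/5.

Therefore ∯_{∂V} F · n dS = 373248π/5.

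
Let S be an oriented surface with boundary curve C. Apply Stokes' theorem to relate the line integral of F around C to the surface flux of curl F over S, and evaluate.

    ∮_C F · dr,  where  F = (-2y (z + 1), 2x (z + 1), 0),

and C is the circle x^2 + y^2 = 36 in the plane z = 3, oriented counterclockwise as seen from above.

Let S be the flat disk x^2 + y^2 ≤ 36 in the plane z = 3, with upward unit normal n̂ = ẑ. By Stokes' theorem,

    ∮_C F · dr = ∬_S (∇ × F) · n̂ dS = ∬_D (curl F)_z dA,

where D is the disk x^2 + y^2 ≤ 36.

Compute the curl of F = (-2y (z + 1), 2x (z + 1), 0):
    (∇ × F)_x = ∂F_z/∂y - ∂F_y/∂z = -2x,
    (∇ × F)_y = ∂F_x/∂z - ∂F_z/∂x = -2y,
    (∇ × F)_z = ∂F_y/∂x - ∂F_x/∂y = 4z + 4.

On z = 3, (curl F)_z = 16.

Convert to polar (x = r cos θ, y = r sin θ, dA = r dr dθ); the integrand becomes 16, so

    ∬_D (curl F)_z dA = ∫_0^{2π} ∫_0^{6} (16) · r dr dθ.

Inner (r from 0 to 6): 288.
Outer (θ from 0 to 2π): 576π.

Therefore ∮_C F · dr = 576π.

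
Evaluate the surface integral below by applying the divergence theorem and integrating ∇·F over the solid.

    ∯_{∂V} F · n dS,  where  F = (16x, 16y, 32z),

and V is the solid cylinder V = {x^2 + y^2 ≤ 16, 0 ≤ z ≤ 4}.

By the divergence theorem,

    ∯_{∂V} F · n dS = ∭_V (∇ · F) dV.

Compute the divergence:
    ∇ · F = ∂F_x/∂x + ∂F_y/∂y + ∂F_z/∂z = 16 + 16 + 32 = 64.

In cylindrical coordinates, x = r cos(θ), y = r sin(θ), z = z, dV = r dr dθ dz, with 0 ≤ r ≤ 4, 0 ≤ θ ≤ 2π, 0 ≤ z ≤ 4.

The integrand, after substitution and multiplying by the volume element, becomes (64) · r, so

    ∭_V (∇·F) dV = ∫_0^{2π} ∫_0^{4} ∫_0^{4} (64) · r dz dr dθ.

Inner (z from 0 to 4): 256r.
Middle (r from 0 to 4): 2048.
Outer (θ from 0 to 2π): 4096π.

Therefore ∯_{∂V} F · n dS = 4096π.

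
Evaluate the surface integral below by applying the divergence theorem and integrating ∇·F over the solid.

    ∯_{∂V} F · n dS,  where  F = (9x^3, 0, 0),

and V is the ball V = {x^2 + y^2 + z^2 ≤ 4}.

By the divergence theorem,

    ∯_{∂V} F · n dS = ∭_V (∇ · F) dV.

Compute the divergence:
    ∇ · F = ∂F_x/∂x + ∂F_y/∂y + ∂F_z/∂z = 27x^2 + 0 + 0 = 27x^2.

In spherical coordinates, x = ρ sin(φ) cos(θ), y = ρ sin(φ) sin(θ), z = ρ cos(φ), dV = ρ^2 sin(φ) dρ dφ dθ, with 0 ≤ ρ ≤ 2, 0 ≤ φ ≤ π, 0 ≤ θ ≤ 2π.

The integrand, after substitution and multiplying by the volume element, becomes (27ρ^2sin(φ)^2cos(θ)^2) · ρ^2 sin(φ), so

    ∭_V (∇·F) dV = ∫_0^{2π} ∫_0^{π} ∫_0^{2} (27ρ^2sin(φ)^2cos(θ)^2) · ρ^2 sin(φ) dρ dφ dθ.

Inner (ρ from 0 to 2): 864sin(φ)^3cos(θ)^2/5.
Middle (φ from 0 to π): 1152cos(θ)^2/5.
Outer (θ from 0 to 2π): 1152π/5.

Therefore ∯_{∂V} F · n dS = 1152π/5.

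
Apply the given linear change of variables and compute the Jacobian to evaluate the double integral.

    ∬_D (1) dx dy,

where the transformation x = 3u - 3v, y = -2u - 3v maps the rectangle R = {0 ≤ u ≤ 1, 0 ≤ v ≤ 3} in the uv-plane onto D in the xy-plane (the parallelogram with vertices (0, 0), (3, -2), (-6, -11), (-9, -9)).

Compute the Jacobian determinant of (x, y) with respect to (u, v):

    ∂(x,y)/∂(u,v) = | 3  -3 | = (3)(-3) - (-3)(-2) = -15.
                   | -2  -3 |

Its absolute value is |J| = 15 (the area scaling factor).

Substituting x = 3u - 3v, y = -2u - 3v into the integrand,

    1 → 1,

so the integral becomes

    ∬_R (1) · |J| du dv = ∫_0^1 ∫_0^3 (15) dv du.

Inner (v): 45.
Outer (u): 45.

Therefore ∬_D (1) dx dy = 45.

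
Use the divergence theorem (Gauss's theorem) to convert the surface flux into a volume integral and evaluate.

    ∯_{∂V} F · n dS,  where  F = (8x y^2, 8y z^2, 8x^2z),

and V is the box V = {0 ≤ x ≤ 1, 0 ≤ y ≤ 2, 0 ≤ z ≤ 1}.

By the divergence theorem,

    ∯_{∂V} F · n dS = ∭_V (∇ · F) dV.

Compute the divergence:
    ∇ · F = ∂F_x/∂x + ∂F_y/∂y + ∂F_z/∂z = 8y^2 + 8z^2 + 8x^2 = 8x^2 + 8y^2 + 8z^2.

V is a rectangular box, so dV = dx dy dz with 0 ≤ x ≤ 1, 0 ≤ y ≤ 2, 0 ≤ z ≤ 1.

Integrate (8x^2 + 8y^2 + 8z^2) over V as an iterated integral:

    ∭_V (∇·F) dV = ∫_0^{1} ∫_0^{2} ∫_0^{1} (8x^2 + 8y^2 + 8z^2) dz dy dx.

Inner (z from 0 to 1): 8x^2 + 8y^2 + 8/3.
Middle (y from 0 to 2): 16x^2 + 80/3.
Outer (x from 0 to 1): 32.

Therefore ∯_{∂V} F · n dS = 32.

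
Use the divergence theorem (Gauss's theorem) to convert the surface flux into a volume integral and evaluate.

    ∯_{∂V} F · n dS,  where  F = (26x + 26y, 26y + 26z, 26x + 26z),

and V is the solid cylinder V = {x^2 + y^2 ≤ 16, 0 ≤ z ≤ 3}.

By the divergence theorem,

    ∯_{∂V} F · n dS = ∭_V (∇ · F) dV.

Compute the divergence:
    ∇ · F = ∂F_x/∂x + ∂F_y/∂y + ∂F_z/∂z = 26 + 26 + 26 = 78.

In cylindrical coordinates, x = r cos(θ), y = r sin(θ), z = z, dV = r dr dθ dz, with 0 ≤ r ≤ 4, 0 ≤ θ ≤ 2π, 0 ≤ z ≤ 3.

The integrand, after substitution and multiplying by the volume element, becomes (78) · r, so

    ∭_V (∇·F) dV = ∫_0^{2π} ∫_0^{4} ∫_0^{3} (78) · r dz dr dθ.

Inner (z from 0 to 3): 234r.
Middle (r from 0 to 4): 1872.
Outer (θ from 0 to 2π): 3744π.

Therefore ∯_{∂V} F · n dS = 3744π.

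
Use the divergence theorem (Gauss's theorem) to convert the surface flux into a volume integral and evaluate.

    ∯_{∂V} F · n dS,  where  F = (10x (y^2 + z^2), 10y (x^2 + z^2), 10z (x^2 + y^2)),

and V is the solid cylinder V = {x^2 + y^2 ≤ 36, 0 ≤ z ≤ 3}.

By the divergence theorem,

    ∯_{∂V} F · n dS = ∭_V (∇ · F) dV.

Compute the divergence:
    ∇ · F = ∂F_x/∂x + ∂F_y/∂y + ∂F_z/∂z = 10y^2 + 10z^2 + 10x^2 + 10z^2 + 10x^2 + 10y^2 = 20x^2 + 20y^2 + 20z^2.

In cylindrical coordinates, x = r cos(θ), y = r sin(θ), z = z, dV = r dr dθ dz, with 0 ≤ r ≤ 6, 0 ≤ θ ≤ 2π, 0 ≤ z ≤ 3.

The integrand, after substitution and multiplying by the volume element, becomes (20r^2 + 20z^2) · r, so

    ∭_V (∇·F) dV = ∫_0^{2π} ∫_0^{6} ∫_0^{3} (20r^2 + 20z^2) · r dz dr dθ.

Inner (z from 0 to 3): 60r (r^2 + 3).
Middle (r from 0 to 6): 22680.
Outer (θ from 0 to 2π): 45360π.

Therefore ∯_{∂V} F · n dS = 45360π.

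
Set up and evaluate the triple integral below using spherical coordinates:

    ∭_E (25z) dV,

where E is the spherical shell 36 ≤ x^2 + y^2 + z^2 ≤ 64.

In spherical coordinates, x = ρ sin(φ) cos(θ), y = ρ sin(φ) sin(θ), z = ρ cos(φ), and dV = ρ^2 sin(φ) dρ dφ dθ.

The integrand becomes 25ρ cos(φ), so

    ∭_E (25z) dV = ∫_{0}^{2π} ∫_{0}^{π} ∫_{6}^{8} (25ρ cos(φ)) · ρ^2 sin(φ) dρ dφ dθ.

Inner (ρ): 8750sin(2φ).
Middle (φ): 0.
Outer (θ): 0.

Therefore the triple integral equals 0.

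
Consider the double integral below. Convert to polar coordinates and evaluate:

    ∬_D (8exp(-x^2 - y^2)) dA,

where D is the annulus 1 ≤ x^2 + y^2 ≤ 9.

The region D is 1 ≤ r ≤ 3, 0 ≤ θ ≤ 2π in polar coordinates, where x = r cos(θ), y = r sin(θ), and dA = r dr dθ.

Under the substitution, the integrand becomes 8exp(-r^2), so

    ∬_D (8exp(-x^2 - y^2)) dA = ∫_{0}^{2π} ∫_{1}^{3} (8exp(-r^2)) · r dr dθ.

Inner integral (in r): ∫_{1}^{3} (8exp(-r^2)) · r dr = -(4 - 4exp(8))exp(-9).

Outer integral (in θ): ∫_{0}^{2π} (-(4 - 4exp(8))exp(-9)) dθ = -8π (1 - exp(8))exp(-9).

Therefore ∬_D (8exp(-x^2 - y^2)) dA = -8π (1 - exp(8))exp(-9).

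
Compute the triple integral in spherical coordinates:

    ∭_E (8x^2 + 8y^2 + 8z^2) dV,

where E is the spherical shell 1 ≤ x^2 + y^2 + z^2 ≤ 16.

In spherical coordinates, x = ρ sin(φ) cos(θ), y = ρ sin(φ) sin(θ), z = ρ cos(φ), and dV = ρ^2 sin(φ) dρ dφ dθ.

The integrand becomes 8ρ^2, so

    ∭_E (8x^2 + 8y^2 + 8z^2) dV = ∫_{0}^{2π} ∫_{0}^{π} ∫_{1}^{4} (8ρ^2) · ρ^2 sin(φ) dρ dφ dθ.

Inner (ρ): 8184sin(φ)/5.
Middle (φ): 16368/5.
Outer (θ): 32736π/5.

Therefore the triple integral equals 32736π/5.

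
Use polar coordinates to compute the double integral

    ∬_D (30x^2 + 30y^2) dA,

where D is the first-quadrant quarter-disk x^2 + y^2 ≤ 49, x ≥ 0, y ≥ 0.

The region D is 0 ≤ r ≤ 7, 0 ≤ θ ≤ π/2 in polar coordinates, where x = r cos(θ), y = r sin(θ), and dA = r dr dθ.

Under the substitution, the integrand becomes 30r^2, so

    ∬_D (30x^2 + 30y^2) dA = ∫_{0}^{π/2} ∫_{0}^{7} (30r^2) · r dr dθ.

Inner integral (in r): ∫_{0}^{7} (30r^2) · r dr = 36015/2.

Outer integral (in θ): ∫_{0}^{π/2} (36015/2) dθ = 36015π/4.

Therefore ∬_D (30x^2 + 30y^2) dA = 36015π/4.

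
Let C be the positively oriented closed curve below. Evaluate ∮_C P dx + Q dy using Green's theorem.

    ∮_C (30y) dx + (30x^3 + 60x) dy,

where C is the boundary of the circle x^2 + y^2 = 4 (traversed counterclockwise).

Green's theorem converts the closed line integral into a double integral over the enclosed region D:

    ∮_C P dx + Q dy = ∬_D (∂Q/∂x - ∂P/∂y) dA.

Here P = 30y, Q = 30x^3 + 60x, so

    ∂Q/∂x = 90x^2 + 60,    ∂P/∂y = 30,
    ∂Q/∂x - ∂P/∂y = 90x^2 + 30.

D is the region x^2 + y^2 ≤ 4. Evaluating the double integral:

In polar coordinates (x = r cos θ, y = r sin θ, dA = r dr dθ) the integrand becomes 90r^2cos(θ)^2 + 30, so

    ∬_D (90x^2 + 30) dA = ∫_0^{2π} ∫_0^{2} (90r^2cos(θ)^2 + 30) · r dr dθ.

Inner (r from 0 to 2): 360cos(θ)^2 + 60.
Outer (θ from 0 to 2π): 480π.

Therefore ∮_C P dx + Q dy = 480π.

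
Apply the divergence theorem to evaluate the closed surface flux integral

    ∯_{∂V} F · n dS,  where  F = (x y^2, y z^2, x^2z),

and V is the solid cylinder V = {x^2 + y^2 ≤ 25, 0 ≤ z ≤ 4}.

By the divergence theorem,

    ∯_{∂V} F · n dS = ∭_V (∇ · F) dV.

Compute the divergence:
    ∇ · F = ∂F_x/∂x + ∂F_y/∂y + ∂F_z/∂z = y^2 + z^2 + x^2 = x^2 + y^2 + z^2.

In cylindrical coordinates, x = r cos(θ), y = r sin(θ), z = z, dV = r dr dθ dz, with 0 ≤ r ≤ 5, 0 ≤ θ ≤ 2π, 0 ≤ z ≤ 4.

The integrand, after substitution and multiplying by the volume element, becomes (r^2 + z^2) · r, so

    ∭_V (∇·F) dV = ∫_0^{2π} ∫_0^{5} ∫_0^{4} (r^2 + z^2) · r dz dr dθ.

Inner (z from 0 to 4): 4r (r^2 + 16/3).
Middle (r from 0 to 5): 2675/3.
Outer (θ from 0 to 2π): 5350π/3.

Therefore ∯_{∂V} F · n dS = 5350π/3.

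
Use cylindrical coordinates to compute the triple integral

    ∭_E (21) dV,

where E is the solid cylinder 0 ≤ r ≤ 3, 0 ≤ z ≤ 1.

In cylindrical coordinates, x = r cos(θ), y = r sin(θ), z = z, and dV = r dr dθ dz.

The integrand becomes 21, so

    ∭_E (21) dV = ∫_{0}^{2π} ∫_{0}^{3} ∫_{0}^{1} (21) · r dz dr dθ.

Inner (z): 21r.
Middle (r from 0 to 3): 189/2.
Outer (θ): 189π.

Therefore the triple integral equals 189π.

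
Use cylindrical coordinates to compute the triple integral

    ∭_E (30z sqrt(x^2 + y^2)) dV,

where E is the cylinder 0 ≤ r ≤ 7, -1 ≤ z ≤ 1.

In cylindrical coordinates, x = r cos(θ), y = r sin(θ), z = z, and dV = r dr dθ dz.

The integrand becomes 30r z, so

    ∭_E (30z sqrt(x^2 + y^2)) dV = ∫_{0}^{2π} ∫_{0}^{7} ∫_{-1}^{1} (30r z) · r dz dr dθ.

Inner (z): 0.
Middle (r from 0 to 7): 0.
Outer (θ): 0.

Therefore the triple integral equals 0.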